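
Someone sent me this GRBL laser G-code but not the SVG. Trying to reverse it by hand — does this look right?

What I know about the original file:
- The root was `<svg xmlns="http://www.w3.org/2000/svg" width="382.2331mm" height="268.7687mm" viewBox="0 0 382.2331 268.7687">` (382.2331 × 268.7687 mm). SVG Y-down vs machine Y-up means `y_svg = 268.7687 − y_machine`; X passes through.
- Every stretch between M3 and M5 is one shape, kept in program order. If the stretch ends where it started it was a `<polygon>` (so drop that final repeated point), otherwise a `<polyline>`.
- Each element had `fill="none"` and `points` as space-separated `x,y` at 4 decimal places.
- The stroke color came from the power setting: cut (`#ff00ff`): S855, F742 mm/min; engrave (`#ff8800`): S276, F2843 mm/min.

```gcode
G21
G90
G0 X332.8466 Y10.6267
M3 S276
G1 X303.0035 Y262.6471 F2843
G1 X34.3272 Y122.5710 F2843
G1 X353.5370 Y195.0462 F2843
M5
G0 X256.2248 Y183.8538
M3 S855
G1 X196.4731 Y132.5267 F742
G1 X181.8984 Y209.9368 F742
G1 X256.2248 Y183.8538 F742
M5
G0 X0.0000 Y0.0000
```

<svg xmlns="http://www.w3.org/2000/svg" width="382.2331mm" height="268.7687mm" viewBox="0 0 382.2331 268.7687">
  <polyline points="332.8466,258.1420 303.0035,6.1216 34.3272,146.1977 353.5370,73.7225" fill="none" stroke="#ff8800"/>
  <polygon points="256.2248,84.9149 196.4731,136.2420 181.8984,58.8319" fill="none" stroke="#ff00ff"/>
</svg>

Each laser-on run becomes one SVG element. Flip Y back into SVG space with y_svg = 268.7687 − y_machine.

Run 1: the run's S276 means `#ff8800` (engrave). The run is open, so emit a `<polyline>` with points (Y-flipped): 332.8466,258.1420 303.0035,6.1216 34.3272,146.1977 353.5370,73.7225.

Run 2: the run's S855 means `#ff00ff` (cut). The run returns to its start, so emit a `<polygon>` with points (Y-flipped): 256.2248,84.9149 196.4731,136.2420 181.8984,58.8319.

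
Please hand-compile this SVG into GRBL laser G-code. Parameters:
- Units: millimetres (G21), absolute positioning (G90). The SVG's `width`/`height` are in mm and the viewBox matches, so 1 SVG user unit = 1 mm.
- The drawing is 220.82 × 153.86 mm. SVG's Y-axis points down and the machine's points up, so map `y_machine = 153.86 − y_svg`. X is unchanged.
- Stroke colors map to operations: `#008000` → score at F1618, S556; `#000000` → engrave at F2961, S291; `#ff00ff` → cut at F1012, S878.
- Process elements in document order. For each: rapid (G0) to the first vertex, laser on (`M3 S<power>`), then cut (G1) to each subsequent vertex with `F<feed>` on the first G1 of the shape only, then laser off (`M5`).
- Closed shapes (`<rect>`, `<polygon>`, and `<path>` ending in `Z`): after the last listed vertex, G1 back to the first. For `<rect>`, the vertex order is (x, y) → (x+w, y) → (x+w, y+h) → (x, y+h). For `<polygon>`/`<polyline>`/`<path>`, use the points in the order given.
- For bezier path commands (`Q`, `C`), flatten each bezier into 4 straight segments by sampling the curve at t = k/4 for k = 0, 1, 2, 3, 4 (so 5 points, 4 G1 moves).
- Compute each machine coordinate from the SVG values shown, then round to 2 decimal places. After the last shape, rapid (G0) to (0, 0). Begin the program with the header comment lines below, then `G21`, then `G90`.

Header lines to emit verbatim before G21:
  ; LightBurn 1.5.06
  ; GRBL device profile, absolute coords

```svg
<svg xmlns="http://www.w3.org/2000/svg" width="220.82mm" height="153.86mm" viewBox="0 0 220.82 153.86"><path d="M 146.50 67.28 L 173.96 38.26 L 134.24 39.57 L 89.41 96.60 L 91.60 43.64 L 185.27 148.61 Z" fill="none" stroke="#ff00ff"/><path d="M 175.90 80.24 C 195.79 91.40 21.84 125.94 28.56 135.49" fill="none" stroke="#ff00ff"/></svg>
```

Since the viewBox matches the mm dimensions, user units are millimetres directly. The only transform is the Y-flip y_m = 153.86 − y_svg.

Shape 1 is a closed polygon drawn with `<path>`. Its stroke #ff00ff means cut at S878, F1012. After flipping Y the toolpath is (146.50,86.58) → (173.96,115.60) → (134.24,114.29) → (89.41,57.26) → (91.60,110.22) → (185.27,5.25) → (146.50,86.58), returning to the start.

Shape 2 is a cubic bezier drawn with `<path>`. Its stroke #ff00ff means cut at S878, F1012. After flipping Y the toolpath is (175.90,73.62) → (160.32,61.62) → (107.17,45.39) → (51.54,29.46) → (28.56,18.37).

; LightBurn 1.5.06
; GRBL device profile, absolute coords
G21
G90
G0 X146.50 Y86.58
M3 S878
G1 X173.96 Y115.60 F1012
G1 X134.24 Y114.29
G1 X89.41 Y57.26
G1 X91.60 Y110.22
G1 X185.27 Y5.25
G1 X146.50 Y86.58
M5
G0 X175.90 Y73.62
M3 S878
G1 X160.32 Y61.62 F1012
G1 X107.17 Y45.39
G1 X51.54 Y29.46
G1 X28.56 Y18.37
M5
G0 X0.00 Y0.00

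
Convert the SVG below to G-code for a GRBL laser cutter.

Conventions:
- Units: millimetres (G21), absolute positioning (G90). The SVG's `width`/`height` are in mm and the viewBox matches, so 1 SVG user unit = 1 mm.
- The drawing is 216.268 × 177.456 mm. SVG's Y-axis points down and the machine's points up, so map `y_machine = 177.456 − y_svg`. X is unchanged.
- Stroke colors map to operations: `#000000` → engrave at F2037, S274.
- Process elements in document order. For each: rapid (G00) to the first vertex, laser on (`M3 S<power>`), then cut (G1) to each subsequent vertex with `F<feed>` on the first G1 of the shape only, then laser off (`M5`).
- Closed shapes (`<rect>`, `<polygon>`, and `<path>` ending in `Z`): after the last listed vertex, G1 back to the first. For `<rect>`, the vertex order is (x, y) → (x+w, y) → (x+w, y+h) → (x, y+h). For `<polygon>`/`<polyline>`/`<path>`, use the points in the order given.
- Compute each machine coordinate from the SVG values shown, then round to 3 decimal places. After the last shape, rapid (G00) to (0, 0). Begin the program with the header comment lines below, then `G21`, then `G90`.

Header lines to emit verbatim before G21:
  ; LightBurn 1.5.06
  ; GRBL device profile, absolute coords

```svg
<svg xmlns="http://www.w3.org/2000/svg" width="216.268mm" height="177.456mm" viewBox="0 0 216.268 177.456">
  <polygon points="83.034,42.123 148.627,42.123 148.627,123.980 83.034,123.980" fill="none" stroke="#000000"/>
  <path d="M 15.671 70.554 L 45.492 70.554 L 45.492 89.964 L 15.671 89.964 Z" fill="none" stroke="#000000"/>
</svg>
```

1 u = 1 mm; y_m = 177.456 − y.

[1] `<polygon>` rectangle, #000000→engrave S274 F2037: (83.034,135.333) → (148.627,135.333) → (148.627,53.476) → (83.034,53.476) → (83.034,135.333) (closed)

[2] `<path>` rectangle, #000000→engrave S274 F2037: (15.671,106.902) → (45.492,106.902) → (45.492,87.492) → (15.671,87.492) → (15.671,106.902) (closed)

; LightBurn 1.5.06
; GRBL device profile, absolute coords
G21
G90
G00 X83.034 Y135.333
M3 S274
G1 X148.627 Y135.333 F2037
G1 X148.627 Y53.476
G1 X83.034 Y53.476
G1 X83.034 Y135.333
M5
G00 X15.671 Y106.902
M3 S274
G1 X45.492 Y106.902 F2037
G1 X45.492 Y87.492
G1 X15.671 Y87.492
G1 X15.671 Y106.902
M5
G00 X0.000 Y0.000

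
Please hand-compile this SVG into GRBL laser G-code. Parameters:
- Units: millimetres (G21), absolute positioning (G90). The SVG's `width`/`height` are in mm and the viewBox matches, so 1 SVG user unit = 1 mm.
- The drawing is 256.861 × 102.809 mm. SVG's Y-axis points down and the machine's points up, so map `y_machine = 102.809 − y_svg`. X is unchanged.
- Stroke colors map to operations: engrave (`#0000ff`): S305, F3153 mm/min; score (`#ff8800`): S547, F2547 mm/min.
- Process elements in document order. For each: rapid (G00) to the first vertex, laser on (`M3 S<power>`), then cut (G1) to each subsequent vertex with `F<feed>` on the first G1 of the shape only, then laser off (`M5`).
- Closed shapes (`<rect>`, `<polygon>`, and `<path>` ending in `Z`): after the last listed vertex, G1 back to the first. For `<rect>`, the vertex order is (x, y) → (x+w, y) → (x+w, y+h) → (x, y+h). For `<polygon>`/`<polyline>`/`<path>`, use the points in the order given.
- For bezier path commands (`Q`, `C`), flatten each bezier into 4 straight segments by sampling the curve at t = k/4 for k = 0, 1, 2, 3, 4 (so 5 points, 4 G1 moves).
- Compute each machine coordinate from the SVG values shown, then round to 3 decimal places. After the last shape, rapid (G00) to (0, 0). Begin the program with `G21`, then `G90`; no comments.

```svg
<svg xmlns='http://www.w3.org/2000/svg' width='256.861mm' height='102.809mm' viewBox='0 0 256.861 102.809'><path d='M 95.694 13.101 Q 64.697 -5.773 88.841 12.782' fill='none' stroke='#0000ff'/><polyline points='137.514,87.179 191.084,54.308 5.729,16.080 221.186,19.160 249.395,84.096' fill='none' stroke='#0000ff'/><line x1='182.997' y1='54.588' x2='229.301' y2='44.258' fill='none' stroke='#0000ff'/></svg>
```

G21
G90
G00 X95.694 Y89.708
M3 S305
G1 X83.642 Y96.806 F3153
G1 X78.482 Y99.225
G1 X80.215 Y96.965
G1 X88.841 Y90.027
M5
G00 X137.514 Y15.630
M3 S305
G1 X191.084 Y48.501 F3153
G1 X5.729 Y86.729
G1 X221.186 Y83.649
G1 X249.395 Y18.713
M5
G00 X182.997 Y48.221
M3 S305
G1 X229.301 Y58.551 F3153
M5
G00 X0.000 Y0.000

viewBox `0 0 256.861 102.809` with mm width/height → 1 unit = 1 mm. Flip: y_m = 102.809 − y_svg.

**Shape 1** — `<path>` quadratic bezier, stroke `#0000ff` → engrave (S305, F3153). Control points (SVG): P0=(95.694,13.101), P1=(64.697,-5.773), P2=(88.841,12.782); sampled at t=k/4. Machine vertices: (95.694,89.708) → (83.642,96.806) → (78.482,99.225) → (80.215,96.965) → (88.841,90.027). Open path.

**Shape 2** — `<polyline>` open polyline, stroke `#0000ff` → engrave (S305, F3153). Machine vertices: (137.514,15.630) → (191.084,48.501) → (5.729,86.729) → (221.186,83.649) → (249.395,18.713). Open path.

**Shape 3** — `<line>` line segment, stroke `#0000ff` → engrave (S305, F3153). Machine vertices: (182.997,48.221) → (229.301,58.551). Open path.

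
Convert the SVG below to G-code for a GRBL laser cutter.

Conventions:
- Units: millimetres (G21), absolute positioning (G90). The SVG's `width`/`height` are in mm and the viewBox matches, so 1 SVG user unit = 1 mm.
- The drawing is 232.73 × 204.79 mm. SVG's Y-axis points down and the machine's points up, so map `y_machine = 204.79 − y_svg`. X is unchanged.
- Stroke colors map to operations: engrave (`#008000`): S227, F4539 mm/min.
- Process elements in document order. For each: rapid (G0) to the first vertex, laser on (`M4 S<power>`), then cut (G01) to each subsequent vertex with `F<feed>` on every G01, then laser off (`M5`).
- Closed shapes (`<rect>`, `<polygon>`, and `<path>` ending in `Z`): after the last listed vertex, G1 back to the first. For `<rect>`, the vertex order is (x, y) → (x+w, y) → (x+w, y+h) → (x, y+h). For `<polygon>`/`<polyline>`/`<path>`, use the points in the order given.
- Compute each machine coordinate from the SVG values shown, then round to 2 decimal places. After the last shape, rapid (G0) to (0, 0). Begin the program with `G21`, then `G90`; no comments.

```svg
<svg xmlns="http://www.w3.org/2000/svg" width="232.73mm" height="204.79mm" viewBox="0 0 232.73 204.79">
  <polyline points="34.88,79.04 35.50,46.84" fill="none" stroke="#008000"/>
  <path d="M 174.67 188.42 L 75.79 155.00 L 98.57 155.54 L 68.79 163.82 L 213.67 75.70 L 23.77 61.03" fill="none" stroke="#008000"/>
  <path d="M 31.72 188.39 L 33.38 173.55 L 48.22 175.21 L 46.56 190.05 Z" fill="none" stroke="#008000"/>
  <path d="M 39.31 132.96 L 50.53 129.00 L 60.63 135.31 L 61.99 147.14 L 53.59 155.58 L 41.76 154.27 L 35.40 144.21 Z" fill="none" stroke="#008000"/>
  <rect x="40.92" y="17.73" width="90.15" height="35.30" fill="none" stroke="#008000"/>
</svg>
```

G21
G90
G0 X34.88 Y125.75
M4 S227
G01 X35.50 Y157.95 F4539
M5
G0 X174.67 Y16.37
M4 S227
G01 X75.79 Y49.79 F4539
G01 X98.57 Y49.25 F4539
G01 X68.79 Y40.97 F4539
G01 X213.67 Y129.09 F4539
G01 X23.77 Y143.76 F4539
M5
G0 X31.72 Y16.40
M4 S227
G01 X33.38 Y31.24 F4539
G01 X48.22 Y29.58 F4539
G01 X46.56 Y14.74 F4539
G01 X31.72 Y16.40 F4539
M5
G0 X39.31 Y71.83
M4 S227
G01 X50.53 Y75.79 F4539
G01 X60.63 Y69.48 F4539
G01 X61.99 Y57.65 F4539
G01 X53.59 Y49.21 F4539
G01 X41.76 Y50.52 F4539
G01 X35.40 Y60.58 F4539
G01 X39.31 Y71.83 F4539
M5
G0 X40.92 Y187.06
M4 S227
G01 X131.07 Y187.06 F4539
G01 X131.07 Y151.76 F4539
G01 X40.92 Y151.76 F4539
G01 X40.92 Y187.06 F4539
M5
G0 X0.00 Y0.00

viewBox `0 0 232.73 204.79` with mm width/height → 1 unit = 1 mm. Flip: y_m = 204.79 − y_svg.

**Shape 1** — `<polyline>` line segment, stroke `#008000` → engrave (S227, F4539). Machine vertices: (34.88,125.75) → (35.50,157.95). Open path.

**Shape 2** — `<path>` open polyline, stroke `#008000` → engrave (S227, F4539). Machine vertices: (174.67,16.37) → (75.79,49.79) → (98.57,49.25) → (68.79,40.97) → (213.67,129.09) → (23.77,143.76). Open path.

**Shape 3** — `<path>` regular polygon, stroke `#008000` → engrave (S227, F4539). Machine vertices: (31.72,16.40) → (33.38,31.24) → (48.22,29.58) → (46.56,14.74) → (31.72,16.40). Closed: final G1 returns to the first vertex.

**Shape 4** — `<path>` regular polygon, stroke `#008000` → engrave (S227, F4539). Machine vertices: (39.31,71.83) → (50.53,75.79) → (60.63,69.48) → (61.99,57.65) → (53.59,49.21) → (41.76,50.52) → (35.40,60.58) → (39.31,71.83). Closed: final G1 returns to the first vertex.

**Shape 5** — `<rect>` rectangle, stroke `#008000` → engrave (S227, F4539). Machine vertices: (40.92,187.06) → (131.07,187.06) → (131.07,151.76) → (40.92,151.76) → (40.92,187.06). Closed: final G1 returns to the first vertex.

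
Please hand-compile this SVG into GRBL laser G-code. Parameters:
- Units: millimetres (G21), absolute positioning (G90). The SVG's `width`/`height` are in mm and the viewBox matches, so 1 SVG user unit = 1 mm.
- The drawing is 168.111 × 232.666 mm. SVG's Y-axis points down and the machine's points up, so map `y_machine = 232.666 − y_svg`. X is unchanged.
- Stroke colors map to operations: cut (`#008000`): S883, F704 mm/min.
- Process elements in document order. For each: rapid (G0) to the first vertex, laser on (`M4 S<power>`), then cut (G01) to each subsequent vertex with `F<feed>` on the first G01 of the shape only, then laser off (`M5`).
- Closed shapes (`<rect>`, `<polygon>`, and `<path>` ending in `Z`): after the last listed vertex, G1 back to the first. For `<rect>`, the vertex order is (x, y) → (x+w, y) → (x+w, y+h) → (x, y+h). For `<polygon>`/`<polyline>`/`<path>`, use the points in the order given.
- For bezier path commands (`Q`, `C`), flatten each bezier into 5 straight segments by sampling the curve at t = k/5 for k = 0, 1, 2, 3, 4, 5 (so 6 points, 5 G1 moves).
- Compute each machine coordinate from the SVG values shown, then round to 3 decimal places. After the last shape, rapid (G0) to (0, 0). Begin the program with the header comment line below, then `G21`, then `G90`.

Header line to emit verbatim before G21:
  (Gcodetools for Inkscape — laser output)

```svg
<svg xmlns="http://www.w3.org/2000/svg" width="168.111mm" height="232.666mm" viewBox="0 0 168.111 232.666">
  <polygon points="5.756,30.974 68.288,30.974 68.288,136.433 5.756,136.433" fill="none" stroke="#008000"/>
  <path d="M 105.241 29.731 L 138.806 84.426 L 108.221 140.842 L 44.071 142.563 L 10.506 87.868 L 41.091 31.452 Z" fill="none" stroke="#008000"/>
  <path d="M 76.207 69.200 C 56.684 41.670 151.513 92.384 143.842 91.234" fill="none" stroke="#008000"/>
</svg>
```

(Gcodetools for Inkscape — laser output)
G21
G90
G0 X5.756 Y201.692
M4 S883
G01 X68.288 Y201.692 F704
G01 X68.288 Y96.233
G01 X5.756 Y96.233
G01 X5.756 Y201.692
M5
G0 X105.241 Y202.935
M4 S883
G01 X138.806 Y148.240 F704
G01 X108.221 Y91.824
G01 X44.071 Y90.103
G01 X10.506 Y144.798
G01 X41.091 Y201.214
G01 X105.241 Y202.935
M5
G0 X76.207 Y163.466
M4 S883
G01 X76.481 Y171.636 F704
G01 X93.790 Y167.272
G01 X117.726 Y156.620
G01 X137.879 Y145.925
G01 X143.842 Y141.432
M5
G0 X0.000 Y0.000

viewBox `0 0 168.111 232.666` with mm width/height → 1 unit = 1 mm. Flip: y_m = 232.666 − y_svg.

**Shape 1** — `<polygon>` rectangle, stroke `#008000` → cut (S883, F704). Machine vertices: (5.756,201.692) → (68.288,201.692) → (68.288,96.233) → (5.756,96.233) → (5.756,201.692). Closed: final G1 returns to the first vertex.

**Shape 2** — `<path>` regular polygon, stroke `#008000` → cut (S883, F704). Machine vertices: (105.241,202.935) → (138.806,148.240) → (108.221,91.824) → (44.071,90.103) → (10.506,144.798) → (41.091,201.214) → (105.241,202.935). Closed: final G1 returns to the first vertex.

**Shape 3** — `<path>` cubic bezier, stroke `#008000` → cut (S883, F704). Control points (SVG): P0=(76.207,69.200), P1=(56.684,41.670), P2=(151.513,92.384), P3=(143.842,91.234); sampled at t=k/5. Machine vertices: (76.207,163.466) → (76.481,171.636) → (93.790,167.272) → (117.726,156.620) → (137.879,145.925) → (143.842,141.432). Open path.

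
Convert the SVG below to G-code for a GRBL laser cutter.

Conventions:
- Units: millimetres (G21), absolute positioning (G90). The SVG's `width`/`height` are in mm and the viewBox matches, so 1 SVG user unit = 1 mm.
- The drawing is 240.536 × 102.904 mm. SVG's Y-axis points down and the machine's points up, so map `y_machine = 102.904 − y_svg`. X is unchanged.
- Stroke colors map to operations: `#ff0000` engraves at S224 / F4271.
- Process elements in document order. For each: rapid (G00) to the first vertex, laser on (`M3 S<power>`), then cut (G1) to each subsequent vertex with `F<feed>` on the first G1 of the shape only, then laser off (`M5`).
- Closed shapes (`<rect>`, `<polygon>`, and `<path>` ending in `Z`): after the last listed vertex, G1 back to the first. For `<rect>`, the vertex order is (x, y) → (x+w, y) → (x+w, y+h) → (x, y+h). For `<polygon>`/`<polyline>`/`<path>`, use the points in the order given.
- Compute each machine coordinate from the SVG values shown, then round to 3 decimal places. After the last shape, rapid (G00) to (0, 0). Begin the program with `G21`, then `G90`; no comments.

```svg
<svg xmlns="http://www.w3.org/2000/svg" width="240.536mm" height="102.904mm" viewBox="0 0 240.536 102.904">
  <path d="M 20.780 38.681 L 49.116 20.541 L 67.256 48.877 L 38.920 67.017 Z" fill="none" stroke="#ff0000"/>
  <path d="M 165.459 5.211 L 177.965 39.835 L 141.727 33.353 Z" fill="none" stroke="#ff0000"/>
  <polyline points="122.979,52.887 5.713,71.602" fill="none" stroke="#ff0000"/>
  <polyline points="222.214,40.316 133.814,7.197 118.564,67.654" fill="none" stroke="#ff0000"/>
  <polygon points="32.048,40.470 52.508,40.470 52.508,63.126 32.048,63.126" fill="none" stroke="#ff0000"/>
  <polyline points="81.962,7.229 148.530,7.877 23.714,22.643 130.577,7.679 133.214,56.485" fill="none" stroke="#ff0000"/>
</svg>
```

viewBox `0 0 240.536 102.904` with mm width/height → 1 unit = 1 mm. Flip: y_m = 102.904 − y_svg.

**Shape 1** — `<path>` regular polygon, stroke `#ff0000` → engrave (S224, F4271). Machine vertices: (20.780,64.223) → (49.116,82.363) → (67.256,54.027) → (38.920,35.887) → (20.780,64.223). Closed: final G1 returns to the first vertex.

**Shape 2** — `<path>` regular polygon, stroke `#ff0000` → engrave (S224, F4271). Machine vertices: (165.459,97.693) → (177.965,63.069) → (141.727,69.551) → (165.459,97.693). Closed: final G1 returns to the first vertex.

**Shape 3** — `<polyline>` line segment, stroke `#ff0000` → engrave (S224, F4271). Machine vertices: (122.979,50.017) → (5.713,31.302). Open path.

**Shape 4** — `<polyline>` open polyline, stroke `#ff0000` → engrave (S224, F4271). Machine vertices: (222.214,62.588) → (133.814,95.707) → (118.564,35.250). Open path.

**Shape 5** — `<polygon>` rectangle, stroke `#ff0000` → engrave (S224, F4271). Machine vertices: (32.048,62.434) → (52.508,62.434) → (52.508,39.778) → (32.048,39.778) → (32.048,62.434). Closed: final G1 returns to the first vertex.

**Shape 6** — `<polyline>` open polyline, stroke `#ff0000` → engrave (S224, F4271). Machine vertices: (81.962,95.675) → (148.530,95.027) → (23.714,80.261) → (130.577,95.225) → (133.214,46.419). Open path.

G21
G90
G00 X20.780 Y64.223
M3 S224
G1 X49.116 Y82.363 F4271
G1 X67.256 Y54.027
G1 X38.920 Y35.887
G1 X20.780 Y64.223
M5
G00 X165.459 Y97.693
M3 S224
G1 X177.965 Y63.069 F4271
G1 X141.727 Y69.551
G1 X165.459 Y97.693
M5
G00 X122.979 Y50.017
M3 S224
G1 X5.713 Y31.302 F4271
M5
G00 X222.214 Y62.588
M3 S224
G1 X133.814 Y95.707 F4271
G1 X118.564 Y35.250
M5
G00 X32.048 Y62.434
M3 S224
G1 X52.508 Y62.434 F4271
G1 X52.508 Y39.778
G1 X32.048 Y39.778
G1 X32.048 Y62.434
M5
G00 X81.962 Y95.675
M3 S224
G1 X148.530 Y95.027 F4271
G1 X23.714 Y80.261
G1 X130.577 Y95.225
G1 X133.214 Y46.419
M5
G00 X0.000 Y0.000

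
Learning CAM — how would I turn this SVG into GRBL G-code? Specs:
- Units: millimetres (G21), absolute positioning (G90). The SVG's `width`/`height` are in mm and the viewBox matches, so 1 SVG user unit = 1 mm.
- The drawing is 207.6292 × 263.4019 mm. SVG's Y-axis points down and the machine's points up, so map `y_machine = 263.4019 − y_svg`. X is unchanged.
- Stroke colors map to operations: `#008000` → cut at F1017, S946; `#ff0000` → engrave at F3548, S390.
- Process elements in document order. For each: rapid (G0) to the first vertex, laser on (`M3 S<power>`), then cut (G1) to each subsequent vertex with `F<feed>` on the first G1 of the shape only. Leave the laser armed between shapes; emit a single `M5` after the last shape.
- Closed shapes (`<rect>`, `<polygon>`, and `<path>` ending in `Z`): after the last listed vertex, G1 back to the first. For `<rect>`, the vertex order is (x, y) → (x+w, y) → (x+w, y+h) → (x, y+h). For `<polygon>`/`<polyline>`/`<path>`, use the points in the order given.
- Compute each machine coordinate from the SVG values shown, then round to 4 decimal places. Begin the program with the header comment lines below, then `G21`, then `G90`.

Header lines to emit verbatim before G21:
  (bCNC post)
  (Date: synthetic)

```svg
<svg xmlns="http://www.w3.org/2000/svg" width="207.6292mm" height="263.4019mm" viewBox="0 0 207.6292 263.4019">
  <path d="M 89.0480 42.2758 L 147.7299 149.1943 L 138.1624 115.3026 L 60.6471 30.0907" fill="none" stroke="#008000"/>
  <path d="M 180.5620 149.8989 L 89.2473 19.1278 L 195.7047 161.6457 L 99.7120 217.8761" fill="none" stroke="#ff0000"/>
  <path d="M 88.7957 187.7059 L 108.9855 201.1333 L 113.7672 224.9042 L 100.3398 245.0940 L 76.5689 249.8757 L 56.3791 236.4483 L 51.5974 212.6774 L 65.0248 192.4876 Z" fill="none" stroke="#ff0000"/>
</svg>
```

(bCNC post)
(Date: synthetic)
G21
G90
G0 X89.0480 Y221.1261
M3 S946
G1 X147.7299 Y114.2076 F1017
G1 X138.1624 Y148.0993
G1 X60.6471 Y233.3112
G0 X180.5620 Y113.5030
M3 S390
G1 X89.2473 Y244.2741 F3548
G1 X195.7047 Y101.7562
G1 X99.7120 Y45.5258
G0 X88.7957 Y75.6960
M3 S390
G1 X108.9855 Y62.2686 F3548
G1 X113.7672 Y38.4977
G1 X100.3398 Y18.3079
G1 X76.5689 Y13.5262
G1 X56.3791 Y26.9536
G1 X51.5974 Y50.7245
G1 X65.0248 Y70.9143
G1 X88.7957 Y75.6960
M5

Since the viewBox matches the mm dimensions, user units are millimetres directly. The only transform is the Y-flip y_m = 263.4019 − y_svg.

Shape 1 is a open polyline drawn with `<path>`. Its stroke #008000 means cut at S946, F1017. After flipping Y the toolpath is (89.0480,221.1261) → (147.7299,114.2076) → (138.1624,148.0993) → (60.6471,233.3112).

Shape 2 is a open polyline drawn with `<path>`. Its stroke #ff0000 means engrave at S390, F3548. After flipping Y the toolpath is (180.5620,113.5030) → (89.2473,244.2741) → (195.7047,101.7562) → (99.7120,45.5258).

Shape 3 is a regular polygon drawn with `<path>`. Its stroke #ff0000 means engrave at S390, F3548. After flipping Y the toolpath is (88.7957,75.6960) → (108.9855,62.2686) → (113.7672,38.4977) → (100.3398,18.3079) → (76.5689,13.5262) → (56.3791,26.9536) → (51.5974,50.7245) → (65.0248,70.9143) → (88.7957,75.6960), returning to the start.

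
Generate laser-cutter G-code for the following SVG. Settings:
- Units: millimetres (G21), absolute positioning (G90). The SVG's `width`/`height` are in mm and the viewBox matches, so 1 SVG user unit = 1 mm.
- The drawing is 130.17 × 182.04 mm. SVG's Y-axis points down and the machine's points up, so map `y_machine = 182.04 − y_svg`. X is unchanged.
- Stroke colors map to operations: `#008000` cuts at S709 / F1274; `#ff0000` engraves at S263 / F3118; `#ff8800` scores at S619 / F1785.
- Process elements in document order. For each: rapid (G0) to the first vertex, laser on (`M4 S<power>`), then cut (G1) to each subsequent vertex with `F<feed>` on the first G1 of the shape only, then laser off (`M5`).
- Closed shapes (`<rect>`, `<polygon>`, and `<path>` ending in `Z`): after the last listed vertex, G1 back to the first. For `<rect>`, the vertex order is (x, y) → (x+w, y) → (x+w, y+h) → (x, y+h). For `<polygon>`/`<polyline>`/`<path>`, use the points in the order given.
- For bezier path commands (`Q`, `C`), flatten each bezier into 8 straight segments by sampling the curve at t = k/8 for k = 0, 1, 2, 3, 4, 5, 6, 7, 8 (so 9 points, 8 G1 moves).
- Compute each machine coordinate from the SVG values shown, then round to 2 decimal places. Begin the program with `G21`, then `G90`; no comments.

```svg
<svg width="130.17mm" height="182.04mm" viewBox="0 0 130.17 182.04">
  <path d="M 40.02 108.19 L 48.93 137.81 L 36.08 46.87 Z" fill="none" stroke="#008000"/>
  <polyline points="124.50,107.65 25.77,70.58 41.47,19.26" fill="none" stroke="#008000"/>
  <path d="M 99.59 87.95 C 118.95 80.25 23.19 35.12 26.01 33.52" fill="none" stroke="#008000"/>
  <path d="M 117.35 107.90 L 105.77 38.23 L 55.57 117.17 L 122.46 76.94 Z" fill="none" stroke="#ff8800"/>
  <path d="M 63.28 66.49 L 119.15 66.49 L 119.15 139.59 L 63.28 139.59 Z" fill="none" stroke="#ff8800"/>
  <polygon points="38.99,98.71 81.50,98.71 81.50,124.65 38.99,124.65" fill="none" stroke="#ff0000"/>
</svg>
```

G21
G90
G0 X40.02 Y73.85
M4 S709
G1 X48.93 Y44.23 F1274
G1 X36.08 Y135.17
G1 X40.02 Y73.85
M5
G0 X124.50 Y74.39
M4 S709
G1 X25.77 Y111.46 F1274
G1 X41.47 Y162.78
M5
G0 X99.59 Y94.09
M4 S709
G1 X101.87 Y98.57 F1274
G1 X95.86 Y105.62
G1 X84.07 Y114.27
G1 X69.00 Y123.59
G1 X53.16 Y132.63
G1 X39.04 Y140.42
G1 X29.16 Y146.04
G1 X26.01 Y148.52
M5
G0 X117.35 Y74.14
M4 S619
G1 X105.77 Y143.81 F1785
G1 X55.57 Y64.87
G1 X122.46 Y105.10
G1 X117.35 Y74.14
M5
G0 X63.28 Y115.55
M4 S619
G1 X119.15 Y115.55 F1785
G1 X119.15 Y42.45
G1 X63.28 Y42.45
G1 X63.28 Y115.55
M5
G0 X38.99 Y83.33
M4 S263
G1 X81.50 Y83.33 F3118
G1 X81.50 Y57.39
G1 X38.99 Y57.39
G1 X38.99 Y83.33
M5

1 u = 1 mm; y_m = 182.04 − y.

[1] `<path>` closed polygon, #008000→cut S709 F1274: (40.02,73.85) → (48.93,44.23) → (36.08,135.17) → (40.02,73.85) (closed)

[2] `<polyline>` open polyline, #008000→cut S709 F1274: (124.50,74.39) → (25.77,111.46) → (41.47,162.78)

[3] `<path>` cubic bezier, #008000→cut S709 F1274: (99.59,94.09) → (101.87,98.57) → (95.86,105.62) → (84.07,114.27) → (69.00,123.59) → (53.16,132.63) → (39.04,140.42) → (29.16,146.04) → (26.01,148.52)

[4] `<path>` closed polygon, #ff8800→score S619 F1785: (117.35,74.14) → (105.77,143.81) → (55.57,64.87) → (122.46,105.10) → (117.35,74.14) (closed)

[5] `<path>` rectangle, #ff8800→score S619 F1785: (63.28,115.55) → (119.15,115.55) → (119.15,42.45) → (63.28,42.45) → (63.28,115.55) (closed)

[6] `<polygon>` rectangle, #ff0000→engrave S263 F3118: (38.99,83.33) → (81.50,83.33) → (81.50,57.39) → (38.99,57.39) → (38.99,83.33) (closed)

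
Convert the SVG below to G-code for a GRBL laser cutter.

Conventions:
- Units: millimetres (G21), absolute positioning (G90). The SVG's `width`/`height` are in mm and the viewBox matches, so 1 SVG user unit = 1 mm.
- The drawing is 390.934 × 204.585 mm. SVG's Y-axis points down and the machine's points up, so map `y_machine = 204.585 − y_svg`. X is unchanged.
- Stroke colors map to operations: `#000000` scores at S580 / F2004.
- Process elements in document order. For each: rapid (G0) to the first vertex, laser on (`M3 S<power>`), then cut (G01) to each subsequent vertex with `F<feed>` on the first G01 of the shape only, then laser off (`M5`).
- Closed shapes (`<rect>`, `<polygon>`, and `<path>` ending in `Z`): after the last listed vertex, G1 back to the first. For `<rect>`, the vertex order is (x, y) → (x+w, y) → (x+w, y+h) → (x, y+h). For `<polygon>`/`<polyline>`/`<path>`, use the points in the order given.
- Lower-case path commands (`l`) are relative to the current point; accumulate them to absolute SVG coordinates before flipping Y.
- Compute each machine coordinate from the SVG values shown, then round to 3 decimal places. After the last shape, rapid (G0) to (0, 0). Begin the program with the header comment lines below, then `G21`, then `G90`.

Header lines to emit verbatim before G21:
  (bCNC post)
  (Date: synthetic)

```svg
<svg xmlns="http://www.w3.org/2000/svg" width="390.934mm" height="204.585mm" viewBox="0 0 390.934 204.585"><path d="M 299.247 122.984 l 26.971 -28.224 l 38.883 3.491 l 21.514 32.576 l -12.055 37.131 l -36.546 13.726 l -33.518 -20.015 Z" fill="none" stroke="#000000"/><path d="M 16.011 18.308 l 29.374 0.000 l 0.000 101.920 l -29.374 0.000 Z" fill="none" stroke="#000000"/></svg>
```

Since the viewBox matches the mm dimensions, user units are millimetres directly. The only transform is the Y-flip y_m = 204.585 − y_svg.

Shape 1 is a regular polygon drawn with `<path>`. Its stroke #000000 means score at S580, F2004. After flipping Y the toolpath is (299.247,81.601) → (326.218,109.825) → (365.101,106.334) → (386.615,73.758) → (374.560,36.627) → (338.014,22.901) → (304.496,42.916) → (299.247,81.601), returning to the start.

Shape 2 is a rectangle drawn with `<path>`. Its stroke #000000 means score at S580, F2004. After flipping Y the toolpath is (16.011,186.277) → (45.385,186.277) → (45.385,84.357) → (16.011,84.357) → (16.011,186.277), returning to the start.

(bCNC post)
(Date: synthetic)
G21
G90
G0 X299.247 Y81.601
M3 S580
G01 X326.218 Y109.825 F2004
G01 X365.101 Y106.334
G01 X386.615 Y73.758
G01 X374.560 Y36.627
G01 X338.014 Y22.901
G01 X304.496 Y42.916
G01 X299.247 Y81.601
M5
G0 X16.011 Y186.277
M3 S580
G01 X45.385 Y186.277 F2004
G01 X45.385 Y84.357
G01 X16.011 Y84.357
G01 X16.011 Y186.277
M5
G0 X0.000 Y0.000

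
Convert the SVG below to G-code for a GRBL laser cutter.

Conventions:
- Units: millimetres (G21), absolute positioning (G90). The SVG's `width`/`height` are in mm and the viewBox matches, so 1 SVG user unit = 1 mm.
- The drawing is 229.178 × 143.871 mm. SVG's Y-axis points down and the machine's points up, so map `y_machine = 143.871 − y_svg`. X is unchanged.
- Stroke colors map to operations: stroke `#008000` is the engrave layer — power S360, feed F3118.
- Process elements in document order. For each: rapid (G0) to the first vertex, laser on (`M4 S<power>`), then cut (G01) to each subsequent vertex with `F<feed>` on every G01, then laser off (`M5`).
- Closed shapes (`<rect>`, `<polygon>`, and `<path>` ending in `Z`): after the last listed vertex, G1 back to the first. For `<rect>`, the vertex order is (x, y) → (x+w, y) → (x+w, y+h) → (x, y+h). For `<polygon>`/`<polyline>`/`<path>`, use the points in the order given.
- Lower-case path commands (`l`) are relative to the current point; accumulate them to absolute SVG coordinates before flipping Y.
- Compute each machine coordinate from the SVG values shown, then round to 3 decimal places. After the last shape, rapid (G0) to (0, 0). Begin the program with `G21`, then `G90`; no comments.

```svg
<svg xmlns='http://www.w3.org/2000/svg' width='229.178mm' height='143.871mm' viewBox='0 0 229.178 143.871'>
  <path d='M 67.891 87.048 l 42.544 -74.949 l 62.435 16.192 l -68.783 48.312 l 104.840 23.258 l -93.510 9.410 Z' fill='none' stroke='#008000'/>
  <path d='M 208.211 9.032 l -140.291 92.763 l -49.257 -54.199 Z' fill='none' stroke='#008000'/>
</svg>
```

G21
G90
G0 X67.891 Y56.823
M4 S360
G01 X110.435 Y131.772 F3118
G01 X172.870 Y115.580 F3118
G01 X104.087 Y67.268 F3118
G01 X208.927 Y44.010 F3118
G01 X115.417 Y34.600 F3118
G01 X67.891 Y56.823 F3118
M5
G0 X208.211 Y134.839
M4 S360
G01 X67.920 Y42.076 F3118
G01 X18.663 Y96.275 F3118
G01 X208.211 Y134.839 F3118
M5
G0 X0.000 Y0.000

1 u = 1 mm; y_m = 143.871 − y.

[1] `<path>` closed polygon, #008000→engrave S360 F3118: (67.891,56.823) → (110.435,131.772) → (172.870,115.580) → (104.087,67.268) → (208.927,44.010) → (115.417,34.600) → (67.891,56.823) (closed)

[2] `<path>` closed polygon, #008000→engrave S360 F3118: (208.211,134.839) → (67.920,42.076) → (18.663,96.275) → (208.211,134.839) (closed)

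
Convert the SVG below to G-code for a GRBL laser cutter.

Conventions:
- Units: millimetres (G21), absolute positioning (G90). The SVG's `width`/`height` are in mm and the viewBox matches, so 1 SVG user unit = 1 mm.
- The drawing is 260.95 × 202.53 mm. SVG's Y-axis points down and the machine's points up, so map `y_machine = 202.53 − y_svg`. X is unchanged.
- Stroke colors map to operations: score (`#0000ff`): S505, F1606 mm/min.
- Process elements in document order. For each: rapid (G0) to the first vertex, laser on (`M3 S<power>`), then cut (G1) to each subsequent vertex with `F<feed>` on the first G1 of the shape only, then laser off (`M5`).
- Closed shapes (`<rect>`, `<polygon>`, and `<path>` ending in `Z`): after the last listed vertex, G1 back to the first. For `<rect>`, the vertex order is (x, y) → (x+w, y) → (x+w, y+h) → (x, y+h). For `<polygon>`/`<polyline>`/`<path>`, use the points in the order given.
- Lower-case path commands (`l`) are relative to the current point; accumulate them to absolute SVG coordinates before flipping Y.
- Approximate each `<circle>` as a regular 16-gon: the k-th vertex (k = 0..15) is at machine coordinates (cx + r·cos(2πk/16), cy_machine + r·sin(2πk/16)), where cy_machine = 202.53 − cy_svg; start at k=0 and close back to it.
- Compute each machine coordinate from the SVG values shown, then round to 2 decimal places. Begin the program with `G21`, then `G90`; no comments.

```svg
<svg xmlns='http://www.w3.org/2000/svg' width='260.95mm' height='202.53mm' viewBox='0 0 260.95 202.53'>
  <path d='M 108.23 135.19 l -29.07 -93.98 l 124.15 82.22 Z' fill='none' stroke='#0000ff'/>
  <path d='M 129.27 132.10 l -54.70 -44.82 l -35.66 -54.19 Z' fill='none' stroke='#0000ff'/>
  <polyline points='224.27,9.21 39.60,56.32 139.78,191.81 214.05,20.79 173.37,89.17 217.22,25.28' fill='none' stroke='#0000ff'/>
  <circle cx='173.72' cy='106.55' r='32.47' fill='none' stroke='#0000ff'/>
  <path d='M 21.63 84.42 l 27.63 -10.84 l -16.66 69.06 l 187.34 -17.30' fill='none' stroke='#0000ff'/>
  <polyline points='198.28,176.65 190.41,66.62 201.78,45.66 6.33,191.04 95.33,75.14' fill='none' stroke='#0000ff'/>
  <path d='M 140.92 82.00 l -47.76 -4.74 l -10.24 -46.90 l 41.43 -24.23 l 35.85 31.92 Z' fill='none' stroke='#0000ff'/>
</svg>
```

G21
G90
G0 X108.23 Y67.34
M3 S505
G1 X79.16 Y161.32 F1606
G1 X203.31 Y79.10
G1 X108.23 Y67.34
M5
G0 X129.27 Y70.43
M3 S505
G1 X74.57 Y115.25 F1606
G1 X38.91 Y169.44
G1 X129.27 Y70.43
M5
G0 X224.27 Y193.32
M3 S505
G1 X39.60 Y146.21 F1606
G1 X139.78 Y10.72
G1 X214.05 Y181.74
G1 X173.37 Y113.36
G1 X217.22 Y177.25
M5
G0 X206.19 Y95.98
M3 S505
G1 X203.72 Y108.41 F1606
G1 X196.68 Y118.94
G1 X186.15 Y125.98
G1 X173.72 Y128.45
G1 X161.29 Y125.98
G1 X150.76 Y118.94
G1 X143.72 Y108.41
G1 X141.25 Y95.98
G1 X143.72 Y83.55
G1 X150.76 Y73.02
G1 X161.29 Y65.98
G1 X173.72 Y63.51
G1 X186.15 Y65.98
G1 X196.68 Y73.02
G1 X203.72 Y83.55
G1 X206.19 Y95.98
M5
G0 X21.63 Y118.11
M3 S505
G1 X49.26 Y128.95 F1606
G1 X32.60 Y59.89
G1 X219.94 Y77.19
M5
G0 X198.28 Y25.88
M3 S505
G1 X190.41 Y135.91 F1606
G1 X201.78 Y156.87
G1 X6.33 Y11.49
G1 X95.33 Y127.39
M5
G0 X140.92 Y120.53
M3 S505
G1 X93.16 Y125.27 F1606
G1 X82.92 Y172.17
G1 X124.35 Y196.40
G1 X160.20 Y164.48
G1 X140.92 Y120.53
M5

Since the viewBox matches the mm dimensions, user units are millimetres directly. The only transform is the Y-flip y_m = 202.53 − y_svg.

Shape 1 is a closed polygon drawn with `<path>`. Its stroke #0000ff means score at S505, F1606. After flipping Y the toolpath is (108.23,67.34) → (79.16,161.32) → (203.31,79.10) → (108.23,67.34), returning to the start.

Shape 2 is a closed polygon drawn with `<path>`. Its stroke #0000ff means score at S505, F1606. After flipping Y the toolpath is (129.27,70.43) → (74.57,115.25) → (38.91,169.44) → (129.27,70.43), returning to the start.

Shape 3 is a open polyline drawn with `<polyline>`. Its stroke #0000ff means score at S505, F1606. After flipping Y the toolpath is (224.27,193.32) → (39.60,146.21) → (139.78,10.72) → (214.05,181.74) → (173.37,113.36) → (217.22,177.25).

Shape 4 is a circle drawn with `<circle>`. Its stroke #0000ff means score at S505, F1606. After flipping Y the toolpath is (206.19,95.98) → (203.72,108.41) → (196.68,118.94) → (186.15,125.98) → (173.72,128.45) → (161.29,125.98) → (150.76,118.94) → (143.72,108.41) → (141.25,95.98) → (143.72,83.55) → (150.76,73.02) → (161.29,65.98) → (173.72,63.51) → (186.15,65.98) → (196.68,73.02) → (203.72,83.55) → (206.19,95.98), returning to the start.

Shape 5 is a open polyline drawn with `<path>`. Its stroke #0000ff means score at S505, F1606. After flipping Y the toolpath is (21.63,118.11) → (49.26,128.95) → (32.60,59.89) → (219.94,77.19).

Shape 6 is a open polyline drawn with `<polyline>`. Its stroke #0000ff means score at S505, F1606. After flipping Y the toolpath is (198.28,25.88) → (190.41,135.91) → (201.78,156.87) → (6.33,11.49) → (95.33,127.39).

Shape 7 is a regular polygon drawn with `<path>`. Its stroke #0000ff means score at S505, F1606. After flipping Y the toolpath is (140.92,120.53) → (93.16,125.27) → (82.92,172.17) → (124.35,196.40) → (160.20,164.48) → (140.92,120.53), returning to the start.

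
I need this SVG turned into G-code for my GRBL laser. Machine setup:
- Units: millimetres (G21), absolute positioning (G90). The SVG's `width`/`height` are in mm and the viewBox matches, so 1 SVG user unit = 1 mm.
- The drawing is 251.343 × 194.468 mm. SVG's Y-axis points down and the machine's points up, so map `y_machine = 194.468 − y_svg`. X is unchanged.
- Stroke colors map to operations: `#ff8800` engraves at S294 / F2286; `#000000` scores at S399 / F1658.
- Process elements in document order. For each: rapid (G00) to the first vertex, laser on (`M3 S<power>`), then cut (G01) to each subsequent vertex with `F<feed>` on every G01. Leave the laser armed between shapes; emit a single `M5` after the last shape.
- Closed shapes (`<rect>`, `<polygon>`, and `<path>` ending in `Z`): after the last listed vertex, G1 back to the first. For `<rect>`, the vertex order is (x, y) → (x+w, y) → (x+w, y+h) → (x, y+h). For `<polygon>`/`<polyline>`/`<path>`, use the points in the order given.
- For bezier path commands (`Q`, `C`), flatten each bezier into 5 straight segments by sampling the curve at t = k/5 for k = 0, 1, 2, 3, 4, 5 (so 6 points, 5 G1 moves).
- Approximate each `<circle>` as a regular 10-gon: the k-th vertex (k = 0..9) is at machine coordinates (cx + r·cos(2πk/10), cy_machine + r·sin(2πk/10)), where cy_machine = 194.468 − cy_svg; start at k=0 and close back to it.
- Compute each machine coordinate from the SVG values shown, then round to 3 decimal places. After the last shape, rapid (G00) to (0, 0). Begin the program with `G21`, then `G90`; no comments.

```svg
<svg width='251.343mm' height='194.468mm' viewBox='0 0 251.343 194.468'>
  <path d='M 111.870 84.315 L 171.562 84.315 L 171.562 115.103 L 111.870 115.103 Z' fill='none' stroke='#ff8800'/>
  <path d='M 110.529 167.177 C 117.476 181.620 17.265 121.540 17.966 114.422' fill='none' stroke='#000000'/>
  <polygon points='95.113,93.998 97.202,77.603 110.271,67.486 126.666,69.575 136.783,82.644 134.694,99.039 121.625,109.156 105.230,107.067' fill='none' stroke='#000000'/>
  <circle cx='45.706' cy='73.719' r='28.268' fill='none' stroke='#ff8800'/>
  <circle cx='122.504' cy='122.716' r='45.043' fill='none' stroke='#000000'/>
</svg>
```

Since the viewBox matches the mm dimensions, user units are millimetres directly. The only transform is the Y-flip y_m = 194.468 − y_svg.

Shape 1 is a rectangle drawn with `<path>`. Its stroke #ff8800 means engrave at S294, F2286. After flipping Y the toolpath is (111.870,110.153) → (171.562,110.153) → (171.562,79.365) → (111.870,79.365) → (111.870,110.153), returning to the start.

Shape 2 is a cubic bezier drawn with `<path>`. Its stroke #000000 means score at S399, F1658. After flipping Y the toolpath is (110.529,27.291) → (103.503,26.548) → (80.746,37.571) → (52.246,54.242) → (27.990,70.440) → (17.966,80.046).

Shape 3 is a regular polygon drawn with `<polygon>`. Its stroke #000000 means score at S399, F1658. After flipping Y the toolpath is (95.113,100.470) → (97.202,116.865) → (110.271,126.982) → (126.666,124.893) → (136.783,111.824) → (134.694,95.429) → (121.625,85.312) → (105.230,87.401) → (95.113,100.470), returning to the start.

Shape 4 is a circle drawn with `<circle>`. Its stroke #ff8800 means engrave at S294, F2286. After flipping Y the toolpath is (73.974,120.749) → (68.575,137.365) → (54.441,147.633) → (36.971,147.633) → (22.837,137.365) → (17.438,120.749) → (22.837,104.133) → (36.971,93.865) → (54.441,93.865) → (68.575,104.133) → (73.974,120.749), returning to the start.

Shape 5 is a circle drawn with `<circle>`. Its stroke #000000 means score at S399, F1658. After flipping Y the toolpath is (167.547,71.752) → (158.945,98.228) → (136.423,114.590) → (108.585,114.590) → (86.063,98.228) → (77.461,71.752) → (86.063,45.276) → (108.585,28.914) → (136.423,28.914) → (158.945,45.276) → (167.547,71.752), returning to the start.

G21
G90
G00 X111.870 Y110.153
M3 S294
G01 X171.562 Y110.153 F2286
G01 X171.562 Y79.365 F2286
G01 X111.870 Y79.365 F2286
G01 X111.870 Y110.153 F2286
G00 X110.529 Y27.291
M3 S399
G01 X103.503 Y26.548 F1658
G01 X80.746 Y37.571 F1658
G01 X52.246 Y54.242 F1658
G01 X27.990 Y70.440 F1658
G01 X17.966 Y80.046 F1658
G00 X95.113 Y100.470
M3 S399
G01 X97.202 Y116.865 F1658
G01 X110.271 Y126.982 F1658
G01 X126.666 Y124.893 F1658
G01 X136.783 Y111.824 F1658
G01 X134.694 Y95.429 F1658
G01 X121.625 Y85.312 F1658
G01 X105.230 Y87.401 F1658
G01 X95.113 Y100.470 F1658
G00 X73.974 Y120.749
M3 S294
G01 X68.575 Y137.365 F2286
G01 X54.441 Y147.633 F2286
G01 X36.971 Y147.633 F2286
G01 X22.837 Y137.365 F2286
G01 X17.438 Y120.749 F2286
G01 X22.837 Y104.133 F2286
G01 X36.971 Y93.865 F2286
G01 X54.441 Y93.865 F2286
G01 X68.575 Y104.133 F2286
G01 X73.974 Y120.749 F2286
G00 X167.547 Y71.752
M3 S399
G01 X158.945 Y98.228 F1658
G01 X136.423 Y114.590 F1658
G01 X108.585 Y114.590 F1658
G01 X86.063 Y98.228 F1658
G01 X77.461 Y71.752 F1658
G01 X86.063 Y45.276 F1658
G01 X108.585 Y28.914 F1658
G01 X136.423 Y28.914 F1658
G01 X158.945 Y45.276 F1658
G01 X167.547 Y71.752 F1658
M5
G00 X0.000 Y0.000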